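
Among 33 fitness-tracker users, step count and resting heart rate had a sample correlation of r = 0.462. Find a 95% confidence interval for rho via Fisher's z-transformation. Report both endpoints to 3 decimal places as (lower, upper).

(0.141, 0.695)

z_r = atanh(0.462) = 0.499851;  SE = 1/√(n−3) = 1/√30 = 0.182574
z-limits: 0.499851 ± 1.960·0.182574 = 0.499851 ± 0.357845 = [0.142006, 0.857696]
ρ-limits: (tanh 0.142006, tanh 0.857696) = (0.141, 0.695)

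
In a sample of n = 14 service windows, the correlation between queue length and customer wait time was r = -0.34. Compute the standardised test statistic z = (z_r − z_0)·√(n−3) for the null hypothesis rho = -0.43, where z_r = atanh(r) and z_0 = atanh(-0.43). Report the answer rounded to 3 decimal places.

z_r = atanh(-0.34) = -0.354093,  z_0 = atanh(-0.43) = -0.459897
SE = 1/√(n−3) = 1/√11 = 0.301511
z = (z_r − z_0)/SE = (-0.354093 − (-0.459897)) / 0.301511 = 0.105804 / 0.301511 = 0.351

0.351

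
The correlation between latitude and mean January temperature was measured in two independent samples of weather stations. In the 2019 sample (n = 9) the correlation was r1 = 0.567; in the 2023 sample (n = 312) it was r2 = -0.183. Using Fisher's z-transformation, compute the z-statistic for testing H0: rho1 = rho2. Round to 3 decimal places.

2.009

z1 = atanh(0.567) = 0.643090,  z2 = atanh(-0.183) = -0.185085
SE = √(1/(n1−3) + 1/(n2−3)) = √(1/6 + 1/309) = √(0.1666667 + 0.0032362) = √0.1699029 = 0.412193
z = (z1 − z2)/SE = (0.643090 − (-0.185085)) / 0.412193 = 0.828175 / 0.412193 = 2.009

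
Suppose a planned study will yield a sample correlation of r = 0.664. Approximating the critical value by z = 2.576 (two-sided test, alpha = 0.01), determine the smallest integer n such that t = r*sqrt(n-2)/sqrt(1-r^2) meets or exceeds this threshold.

11

r√(n−2)/√(1−r²) ≥ 2.576  ⇔  n−2 ≥ (2.576)²·(1−r²)/r²
(1−r²)/r² = (1−0.440896)/0.440896 = 1.2681
n ≥ 2 + 6.635776·1.2681 = 2 + 8.4148 = 10.4148
⌈10.4148⌉ = 11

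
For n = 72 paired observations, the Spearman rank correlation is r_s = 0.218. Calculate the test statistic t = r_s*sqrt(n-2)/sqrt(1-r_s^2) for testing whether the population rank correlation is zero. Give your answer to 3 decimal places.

1.869

t = r_s·√(n−2) / √(1−r_s²) with r_s = 0.218, n = 72
  = 0.218·√70 / √(1 − 0.047524)
  = 0.218·8.366600 / 0.975949
  = 1.823919 / 0.975949 = 1.869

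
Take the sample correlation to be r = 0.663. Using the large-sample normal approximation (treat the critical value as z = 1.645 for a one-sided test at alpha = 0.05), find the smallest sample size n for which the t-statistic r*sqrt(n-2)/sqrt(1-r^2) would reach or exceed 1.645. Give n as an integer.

Need r·√(n−2)/√(1−r²) ≥ 1.645
√(n−2) ≥ 1.645·√(1−0.439569) / 0.663 = 1.645·0.748619 / 0.663 = 1.8574
n−2 ≥ 3.4499  ⇒  n ≥ 5.4499
Smallest integer n = 6

6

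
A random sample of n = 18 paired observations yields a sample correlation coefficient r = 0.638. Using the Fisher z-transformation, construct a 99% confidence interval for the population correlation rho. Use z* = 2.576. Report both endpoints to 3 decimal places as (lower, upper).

(0.089, 0.890)

Fisher z: z_r = atanh(r) = ½·ln((1+0.638)/(1−0.638)) = 0.754794
SE(z) = 1/√(n−3) = 1/√15 = 0.258199
99% ⇒ z* = 2.576; margin = 2.576·0.258199 = 0.665121
CI on z-scale: (0.089673, 1.419915)
Back-transform: tanh(0.089673) = 0.089433, tanh(1.419915) = 0.889581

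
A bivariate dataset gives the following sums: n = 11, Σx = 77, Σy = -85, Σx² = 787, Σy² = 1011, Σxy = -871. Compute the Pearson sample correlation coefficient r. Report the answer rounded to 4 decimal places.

Numerator: nΣxy − (Σx)(Σy) = 11·(-871) − (77)(-85) = -3036
Denominator: √[(nΣx²−(Σx)²)(nΣy²−(Σy)²)]
  nΣx²−(Σx)² = 11·787 − 5929 = 2728;  nΣy²−(Σy)² = 11·1011 − 7225 = 3896
  √(2728·3896) = √10628288 = 3260.1055
r = -3036 / 3260.1055 = -0.9313

-0.9313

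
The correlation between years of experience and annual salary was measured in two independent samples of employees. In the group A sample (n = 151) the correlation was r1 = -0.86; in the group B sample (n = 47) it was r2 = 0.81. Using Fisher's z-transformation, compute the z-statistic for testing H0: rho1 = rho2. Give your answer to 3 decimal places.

Fisher z-transforms: z1 = atanh(-0.86) = -1.293345, z2 = atanh(0.81) = 1.127029; difference d = -2.420374
Var(d) = 1/148 + 1/44 = 0.0067568 + 0.0227273 = 0.0294841
z = d/√Var(d) = -2.420374 / √0.0294841 = -2.420374 / 0.171709 = -14.096

-14.096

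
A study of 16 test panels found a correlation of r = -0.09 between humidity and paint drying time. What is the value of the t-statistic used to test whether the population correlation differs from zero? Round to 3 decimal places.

-0.338

t = r·√(n−2) / √(1−r²) with r = -0.09, n = 16
  = -0.09·√14 / √(1 − 0.0081)
  = -0.09·3.741657 / 0.995942
  = -0.336749 / 0.995942 = -0.338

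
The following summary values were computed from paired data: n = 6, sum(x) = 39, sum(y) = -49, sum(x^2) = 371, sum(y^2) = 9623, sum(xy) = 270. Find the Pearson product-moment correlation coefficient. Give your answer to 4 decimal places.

S_xy = nΣxy − ΣxΣy = 6·270 − 39·(-49) = 1620 − (-1911) = 3531
S_xx = nΣx² − (Σx)² = 6·371 − 39² = 2226 − 1521 = 705
S_yy = nΣy² − (Σy)² = 6·9623 − (-49)² = 57738 − 2401 = 55337
r = S_xy / √(S_xx·S_yy) = 3531 / √(705·55337) = 3531 / √39012585 = 3531 / 6246.0055 = 0.5653

0.5653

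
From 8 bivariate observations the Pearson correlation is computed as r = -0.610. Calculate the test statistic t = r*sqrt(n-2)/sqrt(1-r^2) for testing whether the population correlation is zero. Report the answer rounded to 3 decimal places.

1 − r² = 1 − 0.372100 = 0.627900;  √(1−r²) = 0.792401
√(n−2) = √6 = 2.449490
t = r·√(n−2)/√(1−r²) = -0.610 · 2.449490 / 0.792401 = -1.886

-1.886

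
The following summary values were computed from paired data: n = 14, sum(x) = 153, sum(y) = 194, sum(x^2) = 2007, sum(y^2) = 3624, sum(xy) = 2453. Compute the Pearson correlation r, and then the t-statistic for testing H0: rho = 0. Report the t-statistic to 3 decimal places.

Numerator: nΣxy − (Σx)(Σy) = 14·2453 − (153)(194) = 4660
Denominator: √[(nΣx²−(Σx)²)(nΣy²−(Σy)²)]
  nΣx²−(Σx)² = 14·2007 − 23409 = 4689;  nΣy²−(Σy)² = 14·3624 − 37636 = 13100
  √(4689·13100) = √61425900 = 7837.4677
r = 4660 / 7837.4677 = 0.5946
t = r·√(n−2)/√(1−r²) = 0.5946·√12 / √(1−0.353549) = 2.059755 / 0.804022 = 2.562

2.562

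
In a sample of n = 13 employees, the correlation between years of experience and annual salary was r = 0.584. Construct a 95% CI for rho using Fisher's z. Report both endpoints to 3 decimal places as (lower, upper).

(0.049, 0.859)

z_r = atanh(0.584) = 0.668512;  SE = 1/√(n−3) = 1/√10 = 0.316228
z-limits: 0.668512 ± 1.960·0.316228 = 0.668512 ± 0.619807 = [0.048705, 1.288319]
ρ-limits: (tanh 0.048705, tanh 1.288319) = (0.049, 0.859)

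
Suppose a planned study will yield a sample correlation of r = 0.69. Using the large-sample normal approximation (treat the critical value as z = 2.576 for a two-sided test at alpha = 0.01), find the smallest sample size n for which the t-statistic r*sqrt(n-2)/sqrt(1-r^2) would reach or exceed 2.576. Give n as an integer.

10

Need r·√(n−2)/√(1−r²) ≥ 2.576
√(n−2) ≥ 2.576·√(1−0.4761) / 0.69 = 2.576·0.723809 / 0.69 = 2.7022
n−2 ≥ 7.3019  ⇒  n ≥ 9.3019
Smallest integer n = 10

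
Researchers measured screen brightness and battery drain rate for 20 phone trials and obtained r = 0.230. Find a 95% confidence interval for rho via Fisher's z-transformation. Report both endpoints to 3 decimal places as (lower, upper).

Fisher z: z_r = atanh(r) = ½·ln((1+0.230)/(1−0.230)) = 0.234189
SE(z) = 1/√(n−3) = 1/√17 = 0.242536
95% ⇒ z* = 1.960; margin = 1.960·0.242536 = 0.475371
CI on z-scale: (-0.241182, 0.709560)
Back-transform: tanh(-0.241182) = -0.236612, tanh(0.709560) = 0.610401

(-0.237, 0.610)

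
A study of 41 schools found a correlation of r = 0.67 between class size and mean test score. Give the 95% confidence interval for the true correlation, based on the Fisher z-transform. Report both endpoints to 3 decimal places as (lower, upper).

(0.456, 0.811)

z_r = atanh(0.67) = 0.810743;  SE = 1/√(n−3) = 1/√38 = 0.162221
z-limits: 0.810743 ± 1.960·0.162221 = 0.810743 ± 0.317953 = [0.492790, 1.128696]
ρ-limits: (tanh 0.492790, tanh 1.128696) = (0.456, 0.811)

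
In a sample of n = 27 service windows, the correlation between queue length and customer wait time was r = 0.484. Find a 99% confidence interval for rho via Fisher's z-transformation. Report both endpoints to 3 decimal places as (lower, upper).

Fisher z: z_r = atanh(r) = ½·ln((1+0.484)/(1−0.484)) = 0.528195
SE(z) = 1/√(n−3) = 1/√24 = 0.204124
99% ⇒ z* = 2.576; margin = 2.576·0.204124 = 0.525823
CI on z-scale: (0.002372, 1.054018)
Back-transform: tanh(0.002372) = 0.002372, tanh(1.054018) = 0.783364

(0.002, 0.783)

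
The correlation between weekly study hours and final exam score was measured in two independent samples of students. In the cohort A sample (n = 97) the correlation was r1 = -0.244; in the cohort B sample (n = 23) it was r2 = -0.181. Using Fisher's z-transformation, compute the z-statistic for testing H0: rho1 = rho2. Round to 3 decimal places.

Fisher z-transforms: z1 = atanh(-0.244) = -0.249023, z2 = atanh(-0.181) = -0.183016; difference d = -0.066007
Var(d) = 1/94 + 1/20 = 0.0106383 + 0.0500000 = 0.0606383
z = d/√Var(d) = -0.066007 / √0.0606383 = -0.066007 / 0.246248 = -0.268

-0.268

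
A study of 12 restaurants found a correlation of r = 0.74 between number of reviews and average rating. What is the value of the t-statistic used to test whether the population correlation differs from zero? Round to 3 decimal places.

t = r·√(n−2) / √(1−r²) with r = 0.74, n = 12
  = 0.74·√10 / √(1 − 0.5476)
  = 0.74·3.162278 / 0.672607
  = 2.340086 / 0.672607 = 3.479

3.479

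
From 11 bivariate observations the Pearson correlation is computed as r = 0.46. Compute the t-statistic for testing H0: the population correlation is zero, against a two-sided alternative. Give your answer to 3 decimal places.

1 − r² = 1 − 0.2116 = 0.7884;  √(1−r²) = 0.887919
√(n−2) = √9 = 3.000000
t = r·√(n−2)/√(1−r²) = 0.46 · 3.000000 / 0.887919 = 1.554

1.554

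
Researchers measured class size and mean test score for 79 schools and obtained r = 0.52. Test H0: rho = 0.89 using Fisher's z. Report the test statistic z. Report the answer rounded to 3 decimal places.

-7.372

Fisher z: atanh(0.52) = 0.576340, atanh(0.89) = 1.421926
z = (z_r − z_0)·√(n−3) = (0.576340 − 1.421926)·√76 = -0.845586 · 8.717798 = -7.372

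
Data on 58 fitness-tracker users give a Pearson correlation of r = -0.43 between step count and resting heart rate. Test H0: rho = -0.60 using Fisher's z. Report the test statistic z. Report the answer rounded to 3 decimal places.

Fisher z: atanh(-0.43) = -0.459897, atanh(-0.60) = -0.693147
z = (z_r − z_0)·√(n−3) = (-0.459897 − (-0.693147))·√55 = 0.233250 · 7.416198 = 1.730

1.730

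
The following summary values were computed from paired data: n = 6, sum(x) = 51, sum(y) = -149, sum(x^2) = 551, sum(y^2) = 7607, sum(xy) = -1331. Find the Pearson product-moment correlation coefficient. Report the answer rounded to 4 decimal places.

-0.0952

S_xy = nΣxy − ΣxΣy = 6·(-1331) − 51·(-149) = -7986 − (-7599) = -387
S_xx = nΣx² − (Σx)² = 6·551 − 51² = 3306 − 2601 = 705
S_yy = nΣy² − (Σy)² = 6·7607 − (-149)² = 45642 − 22201 = 23441
r = S_xy / √(S_xx·S_yy) = -387 / √(705·23441) = -387 / √16525905 = -387 / 4065.2066 = -0.0952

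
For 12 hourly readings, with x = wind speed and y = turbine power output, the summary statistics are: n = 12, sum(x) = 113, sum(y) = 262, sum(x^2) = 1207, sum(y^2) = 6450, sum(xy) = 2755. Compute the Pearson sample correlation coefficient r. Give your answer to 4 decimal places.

0.8913

S_xy = nΣxy − ΣxΣy = 12·2755 − 113·262 = 33060 − 29606 = 3454
S_xx = nΣx² − (Σx)² = 12·1207 − 113² = 14484 − 12769 = 1715
S_yy = nΣy² − (Σy)² = 12·6450 − 262² = 77400 − 68644 = 8756
r = S_xy / √(S_xx·S_yy) = 3454 / √(1715·8756) = 3454 / √15016540 = 3454 / 3875.1181 = 0.8913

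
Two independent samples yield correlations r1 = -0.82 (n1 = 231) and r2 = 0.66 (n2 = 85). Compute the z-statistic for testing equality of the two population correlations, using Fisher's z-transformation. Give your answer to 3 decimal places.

-15.141

Fisher z-transforms: z1 = atanh(-0.82) = -1.156817, z2 = atanh(0.66) = 0.792814; difference d = -1.949631
Var(d) = 1/228 + 1/82 = 0.0043860 + 0.0121951 = 0.0165811
z = d/√Var(d) = -1.949631 / √0.0165811 = -1.949631 / 0.128768 = -15.141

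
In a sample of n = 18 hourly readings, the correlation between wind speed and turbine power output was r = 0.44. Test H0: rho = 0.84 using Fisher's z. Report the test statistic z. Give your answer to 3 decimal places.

z_r = atanh(0.44) = 0.472231,  z_0 = atanh(0.84) = 1.221174
SE = 1/√(n−3) = 1/√15 = 0.258199
z = (z_r − z_0)/SE = (0.472231 − 1.221174) / 0.258199 = -0.748943 / 0.258199 = -2.901

-2.901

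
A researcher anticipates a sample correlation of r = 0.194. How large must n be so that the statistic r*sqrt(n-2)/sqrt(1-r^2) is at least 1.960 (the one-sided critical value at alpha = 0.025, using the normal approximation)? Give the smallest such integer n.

101

r√(n−2)/√(1−r²) ≥ 1.960  ⇔  n−2 ≥ (1.960)²·(1−r²)/r²
(1−r²)/r² = (1−0.037636)/0.037636 = 25.5703
n ≥ 2 + 3.8416·25.5703 = 2 + 98.2309 = 100.2309
⌈100.2309⌉ = 101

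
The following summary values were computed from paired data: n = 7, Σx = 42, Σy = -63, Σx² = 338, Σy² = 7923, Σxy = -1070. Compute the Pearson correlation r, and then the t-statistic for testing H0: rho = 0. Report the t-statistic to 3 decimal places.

-3.946

Numerator: nΣxy − (Σx)(Σy) = 7·(-1070) − (42)(-63) = -4844
Denominator: √[(nΣx²−(Σx)²)(nΣy²−(Σy)²)]
  nΣx²−(Σx)² = 7·338 − 1764 = 602;  nΣy²−(Σy)² = 7·7923 − 3969 = 51492
  √(602·51492) = √30998184 = 5567.6013
r = -4844 / 5567.6013 = -0.8700
t = r·√(n−2)/√(1−r²) = -0.8700·√5 / √(1−0.756900) = -1.945379 / 0.493052 = -3.946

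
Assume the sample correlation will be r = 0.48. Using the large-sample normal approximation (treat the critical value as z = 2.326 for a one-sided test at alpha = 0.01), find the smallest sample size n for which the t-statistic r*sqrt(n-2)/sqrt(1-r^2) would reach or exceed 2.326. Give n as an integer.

Need r·√(n−2)/√(1−r²) ≥ 2.326
√(n−2) ≥ 2.326·√(1−0.2304) / 0.48 = 2.326·0.877268 / 0.48 = 4.2511
n−2 ≥ 18.0719  ⇒  n ≥ 20.0719
Smallest integer n = 21

21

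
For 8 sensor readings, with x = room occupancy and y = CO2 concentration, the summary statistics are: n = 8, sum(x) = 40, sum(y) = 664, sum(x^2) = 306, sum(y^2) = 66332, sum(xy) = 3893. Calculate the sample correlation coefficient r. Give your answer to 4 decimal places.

0.5254

S_xy = nΣxy − ΣxΣy = 8·3893 − 40·664 = 31144 − 26560 = 4584
S_xx = nΣx² − (Σx)² = 8·306 − 40² = 2448 − 1600 = 848
S_yy = nΣy² − (Σy)² = 8·66332 − 664² = 530656 − 440896 = 89760
r = S_xy / √(S_xx·S_yy) = 4584 / √(848·89760) = 4584 / √76116480 = 4584 / 8724.4759 = 0.5254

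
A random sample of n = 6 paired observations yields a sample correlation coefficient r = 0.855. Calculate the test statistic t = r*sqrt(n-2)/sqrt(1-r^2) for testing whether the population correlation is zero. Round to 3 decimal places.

3.297

t = r·√(n−2) / √(1−r²) with r = 0.855, n = 6
  = 0.855·√4 / √(1 − 0.731025)
  = 0.855·2.000000 / 0.518628
  = 1.710000 / 0.518628 = 3.297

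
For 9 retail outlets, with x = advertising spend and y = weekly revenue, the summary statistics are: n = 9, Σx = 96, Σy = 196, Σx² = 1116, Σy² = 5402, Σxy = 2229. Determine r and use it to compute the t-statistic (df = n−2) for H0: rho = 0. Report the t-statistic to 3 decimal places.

1.254

Numerator: nΣxy − (Σx)(Σy) = 9·2229 − (96)(196) = 1245
Denominator: √[(nΣx²−(Σx)²)(nΣy²−(Σy)²)]
  nΣx²−(Σx)² = 9·1116 − 9216 = 828;  nΣy²−(Σy)² = 9·5402 − 38416 = 10202
  √(828·10202) = √8447256 = 2906.4164
r = 1245 / 2906.4164 = 0.4284
t = r·√(n−2)/√(1−r²) = 0.4284·√7 / √(1−0.183527) = 1.133440 / 0.903589 = 1.254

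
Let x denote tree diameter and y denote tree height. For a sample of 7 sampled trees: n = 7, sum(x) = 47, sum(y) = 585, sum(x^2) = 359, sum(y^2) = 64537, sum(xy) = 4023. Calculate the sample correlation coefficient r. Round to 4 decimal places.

S_xy = nΣxy − ΣxΣy = 7·4023 − 47·585 = 28161 − 27495 = 666
S_xx = nΣx² − (Σx)² = 7·359 − 47² = 2513 − 2209 = 304
S_yy = nΣy² − (Σy)² = 7·64537 − 585² = 451759 − 342225 = 109534
r = S_xy / √(S_xx·S_yy) = 666 / √(304·109534) = 666 / √33298336 = 666 / 5770.4710 = 0.1154

0.1154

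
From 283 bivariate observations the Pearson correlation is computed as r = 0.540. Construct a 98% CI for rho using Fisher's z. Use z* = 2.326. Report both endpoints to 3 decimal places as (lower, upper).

z_r = atanh(0.540) = 0.604156;  SE = 1/√(n−3) = 1/√280 = 0.059761
z-limits: 0.604156 ± 2.326·0.059761 = 0.604156 ± 0.139004 = [0.465152, 0.743160]
ρ-limits: (tanh 0.465152, tanh 0.743160) = (0.434, 0.631)

(0.434, 0.631)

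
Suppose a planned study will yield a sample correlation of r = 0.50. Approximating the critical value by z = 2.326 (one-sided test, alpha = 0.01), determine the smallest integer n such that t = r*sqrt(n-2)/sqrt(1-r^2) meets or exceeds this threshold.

r√(n−2)/√(1−r²) ≥ 2.326  ⇔  n−2 ≥ (2.326)²·(1−r²)/r²
(1−r²)/r² = (1−0.2500)/0.2500 = 3.0000
n ≥ 2 + 5.410276·3.0000 = 2 + 16.2308 = 18.2308
⌈18.2308⌉ = 19

19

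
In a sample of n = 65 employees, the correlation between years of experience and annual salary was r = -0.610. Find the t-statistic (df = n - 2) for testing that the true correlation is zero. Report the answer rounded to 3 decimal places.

1 − r² = 1 − 0.372100 = 0.627900;  √(1−r²) = 0.792401
√(n−2) = √63 = 7.937254
t = r·√(n−2)/√(1−r²) = -0.610 · 7.937254 / 0.792401 = -6.110

-6.110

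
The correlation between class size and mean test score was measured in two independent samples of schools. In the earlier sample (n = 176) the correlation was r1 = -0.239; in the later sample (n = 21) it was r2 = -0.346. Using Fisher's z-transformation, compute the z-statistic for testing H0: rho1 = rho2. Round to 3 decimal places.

Fisher z-transforms: z1 = atanh(-0.239) = -0.243713, z2 = atanh(-0.346) = -0.360893; difference d = 0.117180
Var(d) = 1/173 + 1/18 = 0.0057803 + 0.0555556 = 0.0613359
z = d/√Var(d) = 0.117180 / √0.0613359 = 0.117180 / 0.247661 = 0.473

0.473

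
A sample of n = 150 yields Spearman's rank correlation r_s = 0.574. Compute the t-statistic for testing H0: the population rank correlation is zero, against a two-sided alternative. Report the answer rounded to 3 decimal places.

t = r_s·√(n−2) / √(1−r_s²) with r_s = 0.574, n = 150
  = 0.574·√148 / √(1 − 0.329476)
  = 0.574·12.165525 / 0.818855
  = 6.983011 / 0.818855 = 8.528

8.528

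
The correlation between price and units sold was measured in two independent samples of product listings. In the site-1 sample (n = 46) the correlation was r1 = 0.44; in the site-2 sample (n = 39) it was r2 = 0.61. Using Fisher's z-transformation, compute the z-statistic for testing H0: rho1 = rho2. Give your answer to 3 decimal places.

-1.048

Fisher z-transforms: z1 = atanh(0.44) = 0.472231, z2 = atanh(0.61) = 0.708921; difference d = -0.236690
Var(d) = 1/43 + 1/36 = 0.0232558 + 0.0277778 = 0.0510336
z = d/√Var(d) = -0.236690 / √0.0510336 = -0.236690 / 0.225906 = -1.048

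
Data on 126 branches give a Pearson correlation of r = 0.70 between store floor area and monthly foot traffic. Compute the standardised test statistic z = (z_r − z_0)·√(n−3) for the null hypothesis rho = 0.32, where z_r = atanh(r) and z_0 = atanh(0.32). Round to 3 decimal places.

Fisher z: atanh(0.70) = 0.867301, atanh(0.32) = 0.331647
z = (z_r − z_0)·√(n−3) = (0.867301 − 0.331647)·√123 = 0.535654 · 11.090537 = 5.941

5.941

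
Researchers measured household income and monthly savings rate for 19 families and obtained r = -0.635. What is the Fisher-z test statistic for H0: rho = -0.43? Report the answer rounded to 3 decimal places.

-1.159

z_r = atanh(-0.635) = -0.749750,  z_0 = atanh(-0.43) = -0.459897
SE = 1/√(n−3) = 1/√16 = 0.250000
z = (z_r − z_0)/SE = (-0.749750 − (-0.459897)) / 0.250000 = -0.289853 / 0.250000 = -1.159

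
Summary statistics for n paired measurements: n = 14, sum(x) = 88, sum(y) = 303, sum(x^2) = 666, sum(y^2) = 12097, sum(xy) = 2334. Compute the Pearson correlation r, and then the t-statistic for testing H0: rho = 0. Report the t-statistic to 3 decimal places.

S_xy = nΣxy − ΣxΣy = 14·2334 − 88·303 = 32676 − 26664 = 6012
S_xx = nΣx² − (Σx)² = 14·666 − 88² = 9324 − 7744 = 1580
S_yy = nΣy² − (Σy)² = 14·12097 − 303² = 169358 − 91809 = 77549
r = S_xy / √(S_xx·S_yy) = 6012 / √(1580·77549) = 6012 / √122527420 = 6012 / 11069.2105 = 0.5431
t = r·√(n−2)/√(1−r²) = 0.5431·√12 / √(1−0.294958) = 1.881354 / 0.839668 = 2.241

2.241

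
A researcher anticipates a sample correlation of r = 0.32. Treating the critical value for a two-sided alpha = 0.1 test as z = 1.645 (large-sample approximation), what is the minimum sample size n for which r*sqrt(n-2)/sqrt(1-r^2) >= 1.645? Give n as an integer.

26

Need r·√(n−2)/√(1−r²) ≥ 1.645
√(n−2) ≥ 1.645·√(1−0.1024) / 0.32 = 1.645·0.947418 / 0.32 = 4.8703
n−2 ≥ 23.7198  ⇒  n ≥ 25.7198
Smallest integer n = 26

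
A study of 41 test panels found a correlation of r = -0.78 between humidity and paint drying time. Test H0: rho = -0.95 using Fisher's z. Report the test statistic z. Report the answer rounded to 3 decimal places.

Fisher z: atanh(-0.78) = -1.045371, atanh(-0.95) = -1.831781
z = (z_r − z_0)·√(n−3) = (-1.045371 − (-1.831781))·√38 = 0.786410 · 6.164414 = 4.848

4.848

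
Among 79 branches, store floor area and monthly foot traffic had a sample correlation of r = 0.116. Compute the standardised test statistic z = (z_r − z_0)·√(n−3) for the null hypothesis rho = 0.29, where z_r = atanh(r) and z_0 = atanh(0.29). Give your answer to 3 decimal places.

-1.587

Fisher z: atanh(0.116) = 0.116525, atanh(0.29) = 0.298566
z = (z_r − z_0)·√(n−3) = (0.116525 − 0.298566)·√76 = -0.182041 · 8.717798 = -1.587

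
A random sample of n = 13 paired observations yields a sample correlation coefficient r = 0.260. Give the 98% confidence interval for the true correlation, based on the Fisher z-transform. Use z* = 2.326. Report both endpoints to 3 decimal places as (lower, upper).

z_r = atanh(0.260) = 0.266108;  SE = 1/√(n−3) = 1/√10 = 0.316228
z-limits: 0.266108 ± 2.326·0.316228 = 0.266108 ± 0.735546 = [-0.469438, 1.001654]
ρ-limits: (tanh -0.469438, tanh 1.001654) = (-0.438, 0.762)

(-0.438, 0.762)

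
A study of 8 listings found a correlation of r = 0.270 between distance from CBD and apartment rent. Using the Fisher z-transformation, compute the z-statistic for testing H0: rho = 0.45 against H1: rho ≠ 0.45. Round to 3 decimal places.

z_r = atanh(0.270) = 0.276864,  z_0 = atanh(0.45) = 0.484700
SE = 1/√(n−3) = 1/√5 = 0.447214
z = (z_r − z_0)/SE = (0.276864 − 0.484700) / 0.447214 = -0.207836 / 0.447214 = -0.465

-0.465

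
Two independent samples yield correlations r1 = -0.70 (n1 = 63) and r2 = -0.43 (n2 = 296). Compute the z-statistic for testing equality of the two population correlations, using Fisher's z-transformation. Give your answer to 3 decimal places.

Fisher z-transforms: z1 = atanh(-0.70) = -0.867301, z2 = atanh(-0.43) = -0.459897; difference d = -0.407404
Var(d) = 1/60 + 1/293 = 0.0166667 + 0.0034130 = 0.0200797
z = d/√Var(d) = -0.407404 / √0.0200797 = -0.407404 / 0.141703 = -2.875

-2.875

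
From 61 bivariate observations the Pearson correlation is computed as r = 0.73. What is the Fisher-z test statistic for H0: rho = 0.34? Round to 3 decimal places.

Fisher z: atanh(0.73) = 0.928727, atanh(0.34) = 0.354093
z = (z_r − z_0)·√(n−3) = (0.928727 − 0.354093)·√58 = 0.574634 · 7.615773 = 4.376

4.376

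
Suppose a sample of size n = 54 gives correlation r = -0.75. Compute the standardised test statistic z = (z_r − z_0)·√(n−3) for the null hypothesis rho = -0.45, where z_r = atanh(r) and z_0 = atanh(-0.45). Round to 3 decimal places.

Fisher z: atanh(-0.75) = -0.972955, atanh(-0.45) = -0.484700
z = (z_r − z_0)·√(n−3) = (-0.972955 − (-0.484700))·√51 = -0.488255 · 7.141428 = -3.487

-3.487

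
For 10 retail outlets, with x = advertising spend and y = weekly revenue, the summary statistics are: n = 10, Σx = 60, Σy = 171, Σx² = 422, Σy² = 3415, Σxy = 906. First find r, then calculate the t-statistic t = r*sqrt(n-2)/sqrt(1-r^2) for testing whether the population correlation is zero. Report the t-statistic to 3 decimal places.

Numerator: nΣxy − (Σx)(Σy) = 10·906 − (60)(171) = -1200
Denominator: √[(nΣx²−(Σx)²)(nΣy²−(Σy)²)]
  nΣx²−(Σx)² = 10·422 − 3600 = 620;  nΣy²−(Σy)² = 10·3415 − 29241 = 4909
  √(620·4909) = √3043580 = 1744.5859
r = -1200 / 1744.5859 = -0.6878
t = r·√(n−2)/√(1−r²) = -0.6878·√8 / √(1−0.473069) = -1.945392 / 0.725900 = -2.680

-2.680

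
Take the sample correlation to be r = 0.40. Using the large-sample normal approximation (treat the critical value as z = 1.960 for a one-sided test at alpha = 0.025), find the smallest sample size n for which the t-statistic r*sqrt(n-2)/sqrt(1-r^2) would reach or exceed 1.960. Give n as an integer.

Need r·√(n−2)/√(1−r²) ≥ 1.960
√(n−2) ≥ 1.960·√(1−0.1600) / 0.40 = 1.960·0.916515 / 0.40 = 4.4909
n−2 ≥ 20.1682  ⇒  n ≥ 22.1682
Smallest integer n = 23

23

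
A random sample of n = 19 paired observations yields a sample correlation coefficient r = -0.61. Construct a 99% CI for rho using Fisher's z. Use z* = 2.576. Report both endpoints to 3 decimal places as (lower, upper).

(-0.875, -0.065)

Fisher z: z_r = atanh(r) = ½·ln((1+(-0.61))/(1−(-0.61))) = -0.708921
SE(z) = 1/√(n−3) = 1/√16 = 0.250000
99% ⇒ z* = 2.576; margin = 2.576·0.250000 = 0.644000
CI on z-scale: (-1.352921, -0.064921)
Back-transform: tanh(-1.352921) = -0.874741, tanh(-0.064921) = -0.064830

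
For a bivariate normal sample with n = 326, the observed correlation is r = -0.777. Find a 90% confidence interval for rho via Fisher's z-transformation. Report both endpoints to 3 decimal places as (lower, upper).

z_r = atanh(-0.777) = -1.037755;  SE = 1/√(n−3) = 1/√323 = 0.055641
z-limits: -1.037755 ± 1.645·0.055641 = -1.037755 ± 0.091529 = [-1.129284, -0.946226]
ρ-limits: (tanh -1.129284, tanh -0.946226) = (-0.811, -0.738)

(-0.811, -0.738)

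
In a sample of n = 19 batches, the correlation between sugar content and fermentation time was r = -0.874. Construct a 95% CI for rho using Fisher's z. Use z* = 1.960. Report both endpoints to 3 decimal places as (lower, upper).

Fisher z: z_r = atanh(r) = ½·ln((1+(-0.874))/(1−(-0.874))) = -1.349774
SE(z) = 1/√(n−3) = 1/√16 = 0.250000
95% ⇒ z* = 1.960; margin = 1.960·0.250000 = 0.490000
CI on z-scale: (-1.839774, -0.859774)
Back-transform: tanh(-1.839774) = -0.950773, tanh(-0.859774) = -0.696141

(-0.951, -0.696)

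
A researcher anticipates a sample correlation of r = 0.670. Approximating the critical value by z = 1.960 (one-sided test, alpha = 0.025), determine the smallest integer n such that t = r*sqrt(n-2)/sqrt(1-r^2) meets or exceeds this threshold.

r√(n−2)/√(1−r²) ≥ 1.960  ⇔  n−2 ≥ (1.960)²·(1−r²)/r²
(1−r²)/r² = (1−0.448900)/0.448900 = 1.2277
n ≥ 2 + 3.8416·1.2277 = 2 + 4.7163 = 6.7163
⌈6.7163⌉ = 7

7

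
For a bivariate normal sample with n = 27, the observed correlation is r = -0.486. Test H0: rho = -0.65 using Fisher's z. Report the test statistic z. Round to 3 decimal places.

1.198

Fisher z: atanh(-0.486) = -0.530810, atanh(-0.65) = -0.775299
z = (z_r − z_0)·√(n−3) = (-0.530810 − (-0.775299))·√24 = 0.244489 · 4.898979 = 1.198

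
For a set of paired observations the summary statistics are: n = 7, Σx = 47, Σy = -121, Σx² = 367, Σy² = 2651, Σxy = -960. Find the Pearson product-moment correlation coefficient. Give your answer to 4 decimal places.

Numerator: nΣxy − (Σx)(Σy) = 7·(-960) − (47)(-121) = -1033
Denominator: √[(nΣx²−(Σx)²)(nΣy²−(Σy)²)]
  nΣx²−(Σx)² = 7·367 − 2209 = 360;  nΣy²−(Σy)² = 7·2651 − 14641 = 3916
  √(360·3916) = √1409760 = 1187.3331
r = -1033 / 1187.3331 = -0.8700

-0.8700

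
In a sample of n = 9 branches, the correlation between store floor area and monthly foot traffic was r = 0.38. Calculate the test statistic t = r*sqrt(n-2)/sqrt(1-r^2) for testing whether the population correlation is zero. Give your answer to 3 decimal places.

1.087

1 − r² = 1 − 0.1444 = 0.8556;  √(1−r²) = 0.924986
√(n−2) = √7 = 2.645751
t = r·√(n−2)/√(1−r²) = 0.38 · 2.645751 / 0.924986 = 1.087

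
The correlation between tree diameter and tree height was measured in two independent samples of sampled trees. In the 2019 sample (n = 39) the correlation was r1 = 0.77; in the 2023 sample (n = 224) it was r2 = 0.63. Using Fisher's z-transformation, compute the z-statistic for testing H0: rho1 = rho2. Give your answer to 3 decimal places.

1.552

z1 = atanh(0.77) = 1.020328,  z2 = atanh(0.63) = 0.741416
SE = √(1/(n1−3) + 1/(n2−3)) = √(1/36 + 1/221) = √(0.0277778 + 0.0045249) = √0.0323027 = 0.179730
z = (z1 − z2)/SE = (1.020328 − 0.741416) / 0.179730 = 0.278912 / 0.179730 = 1.552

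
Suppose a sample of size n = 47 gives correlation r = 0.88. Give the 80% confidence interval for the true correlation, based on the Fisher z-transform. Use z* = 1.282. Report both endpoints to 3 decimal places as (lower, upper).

(0.828, 0.917)

Fisher z: z_r = atanh(r) = ½·ln((1+0.88)/(1−0.88)) = 1.375768
SE(z) = 1/√(n−3) = 1/√44 = 0.150756
80% ⇒ z* = 1.282; margin = 1.282·0.150756 = 0.193269
CI on z-scale: (1.182499, 1.569037)
Back-transform: tanh(1.182499) = 0.828238, tanh(1.569037) = 0.916872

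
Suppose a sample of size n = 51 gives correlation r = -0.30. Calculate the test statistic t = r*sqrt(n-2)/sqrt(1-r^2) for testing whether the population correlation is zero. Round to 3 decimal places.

-2.201

t = r·√(n−2) / √(1−r²) with r = -0.30, n = 51
  = -0.30·√49 / √(1 − 0.0900)
  = -0.30·7.000000 / 0.953939
  = -2.100000 / 0.953939 = -2.201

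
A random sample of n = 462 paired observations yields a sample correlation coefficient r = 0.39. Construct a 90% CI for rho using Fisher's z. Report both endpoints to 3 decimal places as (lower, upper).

Fisher z: z_r = atanh(r) = ½·ln((1+0.39)/(1−0.39)) = 0.411800
SE(z) = 1/√(n−3) = 1/√459 = 0.046676
90% ⇒ z* = 1.645; margin = 1.645·0.046676 = 0.076782
CI on z-scale: (0.335018, 0.488582)
Back-transform: tanh(0.335018) = 0.323022, tanh(0.488582) = 0.453090

(0.323, 0.453)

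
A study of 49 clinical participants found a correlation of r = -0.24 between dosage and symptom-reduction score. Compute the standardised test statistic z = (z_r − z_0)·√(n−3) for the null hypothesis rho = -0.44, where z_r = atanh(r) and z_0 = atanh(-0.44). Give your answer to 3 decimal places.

z_r = atanh(-0.24) = -0.244774,  z_0 = atanh(-0.44) = -0.472231
SE = 1/√(n−3) = 1/√46 = 0.147442
z = (z_r − z_0)/SE = (-0.244774 − (-0.472231)) / 0.147442 = 0.227457 / 0.147442 = 1.543

1.543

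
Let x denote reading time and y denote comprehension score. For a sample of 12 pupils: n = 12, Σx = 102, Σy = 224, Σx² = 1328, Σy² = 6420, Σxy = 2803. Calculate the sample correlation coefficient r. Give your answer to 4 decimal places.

0.8849

Numerator: nΣxy − (Σx)(Σy) = 12·2803 − (102)(224) = 10788
Denominator: √[(nΣx²−(Σx)²)(nΣy²−(Σy)²)]
  nΣx²−(Σx)² = 12·1328 − 10404 = 5532;  nΣy²−(Σy)² = 12·6420 − 50176 = 26864
  √(5532·26864) = √148611648 = 12190.6377
r = 10788 / 12190.6377 = 0.8849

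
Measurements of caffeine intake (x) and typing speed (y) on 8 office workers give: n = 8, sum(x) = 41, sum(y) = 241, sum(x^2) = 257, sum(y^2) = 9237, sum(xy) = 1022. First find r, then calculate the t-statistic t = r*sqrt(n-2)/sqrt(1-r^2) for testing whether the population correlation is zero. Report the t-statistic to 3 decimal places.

-2.402

Numerator: nΣxy − (Σx)(Σy) = 8·1022 − (41)(241) = -1705
Denominator: √[(nΣx²−(Σx)²)(nΣy²−(Σy)²)]
  nΣx²−(Σx)² = 8·257 − 1681 = 375;  nΣy²−(Σy)² = 8·9237 − 58081 = 15815
  √(375·15815) = √5930625 = 2435.2875
r = -1705 / 2435.2875 = -0.7001
t = r·√(n−2)/√(1−r²) = -0.7001·√6 / √(1−0.490140) = -1.714888 / 0.714045 = -2.402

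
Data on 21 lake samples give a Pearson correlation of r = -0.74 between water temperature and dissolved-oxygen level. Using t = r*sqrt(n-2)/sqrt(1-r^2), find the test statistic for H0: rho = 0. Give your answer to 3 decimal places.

t = r·√(n−2) / √(1−r²) with r = -0.74, n = 21
  = -0.74·√19 / √(1 − 0.5476)
  = -0.74·4.358899 / 0.672607
  = -3.225585 / 0.672607 = -4.796

-4.796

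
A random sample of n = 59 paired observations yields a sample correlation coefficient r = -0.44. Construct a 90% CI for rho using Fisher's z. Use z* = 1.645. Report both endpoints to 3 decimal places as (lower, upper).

(-0.599, -0.247)

Fisher z: z_r = atanh(r) = ½·ln((1+(-0.44))/(1−(-0.44))) = -0.472231
SE(z) = 1/√(n−3) = 1/√56 = 0.133631
90% ⇒ z* = 1.645; margin = 1.645·0.133631 = 0.219823
CI on z-scale: (-0.692054, -0.252408)
Back-transform: tanh(-0.692054) = -0.599300, tanh(-0.252408) = -0.247181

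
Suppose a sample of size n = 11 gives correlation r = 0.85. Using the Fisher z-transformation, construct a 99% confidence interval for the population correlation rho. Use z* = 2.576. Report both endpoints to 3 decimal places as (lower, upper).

z_r = atanh(0.85) = 1.256153;  SE = 1/√(n−3) = 1/√8 = 0.353553
z-limits: 1.256153 ± 2.576·0.353553 = 1.256153 ± 0.910753 = [0.345400, 2.166906]
ρ-limits: (tanh 0.345400, tanh 2.166906) = (0.332, 0.974)

(0.332, 0.974)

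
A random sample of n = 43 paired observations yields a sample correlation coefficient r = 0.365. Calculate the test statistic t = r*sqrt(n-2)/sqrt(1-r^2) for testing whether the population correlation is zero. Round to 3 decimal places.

t = r·√(n−2) / √(1−r²) with r = 0.365, n = 43
  = 0.365·√41 / √(1 − 0.133225)
  = 0.365·6.403124 / 0.931008
  = 2.337140 / 0.931008 = 2.510

2.510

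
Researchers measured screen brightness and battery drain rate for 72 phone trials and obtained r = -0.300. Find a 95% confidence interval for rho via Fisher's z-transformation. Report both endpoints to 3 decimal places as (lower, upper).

(-0.497, -0.073)

z_r = atanh(-0.300) = -0.309520;  SE = 1/√(n−3) = 1/√69 = 0.120386
z-limits: -0.309520 ± 1.960·0.120386 = -0.309520 ± 0.235957 = [-0.545477, -0.073563]
ρ-limits: (tanh -0.545477, tanh -0.073563) = (-0.497, -0.073)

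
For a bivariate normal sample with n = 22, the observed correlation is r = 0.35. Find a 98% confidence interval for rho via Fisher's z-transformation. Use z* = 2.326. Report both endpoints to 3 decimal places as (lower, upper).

(-0.167, 0.716)

Fisher z: z_r = atanh(r) = ½·ln((1+0.35)/(1−0.35)) = 0.365444
SE(z) = 1/√(n−3) = 1/√19 = 0.229416
98% ⇒ z* = 2.326; margin = 2.326·0.229416 = 0.533622
CI on z-scale: (-0.168178, 0.899066)
Back-transform: tanh(-0.168178) = -0.166610, tanh(0.899066) = 0.715843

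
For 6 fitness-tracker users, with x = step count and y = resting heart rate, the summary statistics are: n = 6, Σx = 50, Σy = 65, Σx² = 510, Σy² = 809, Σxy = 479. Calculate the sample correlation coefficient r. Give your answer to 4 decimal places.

-0.6335

S_xy = nΣxy − ΣxΣy = 6·479 − 50·65 = 2874 − 3250 = -376
S_xx = nΣx² − (Σx)² = 6·510 − 50² = 3060 − 2500 = 560
S_yy = nΣy² − (Σy)² = 6·809 − 65² = 4854 − 4225 = 629
r = S_xy / √(S_xx·S_yy) = -376 / √(560·629) = -376 / √352240 = -376 / 593.4981 = -0.6335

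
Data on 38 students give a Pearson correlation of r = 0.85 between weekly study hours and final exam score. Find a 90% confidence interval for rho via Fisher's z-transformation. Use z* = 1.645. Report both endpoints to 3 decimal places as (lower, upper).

z_r = atanh(0.85) = 1.256153;  SE = 1/√(n−3) = 1/√35 = 0.169031
z-limits: 1.256153 ± 1.645·0.169031 = 1.256153 ± 0.278056 = [0.978097, 1.534209]
ρ-limits: (tanh 0.978097, tanh 1.534209) = (0.752, 0.911)

(0.752, 0.911)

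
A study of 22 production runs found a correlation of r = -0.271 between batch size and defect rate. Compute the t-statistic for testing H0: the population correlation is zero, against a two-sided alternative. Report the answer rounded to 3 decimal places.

1 − r² = 1 − 0.073441 = 0.926559;  √(1−r²) = 0.962579
√(n−2) = √20 = 4.472136
t = r·√(n−2)/√(1−r²) = -0.271 · 4.472136 / 0.962579 = -1.259

-1.259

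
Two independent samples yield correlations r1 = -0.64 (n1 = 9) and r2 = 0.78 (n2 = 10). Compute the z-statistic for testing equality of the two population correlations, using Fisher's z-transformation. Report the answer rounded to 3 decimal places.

Fisher z-transforms: z1 = atanh(-0.64) = -0.758174, z2 = atanh(0.78) = 1.045371; difference d = -1.803545
Var(d) = 1/6 + 1/7 = 0.1666667 + 0.1428571 = 0.3095238
z = d/√Var(d) = -1.803545 / √0.3095238 = -1.803545 / 0.556349 = -3.242

-3.242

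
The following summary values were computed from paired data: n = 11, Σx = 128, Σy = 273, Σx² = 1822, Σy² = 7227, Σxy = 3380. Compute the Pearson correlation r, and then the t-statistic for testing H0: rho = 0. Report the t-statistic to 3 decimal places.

Numerator: nΣxy − (Σx)(Σy) = 11·3380 − (128)(273) = 2236
Denominator: √[(nΣx²−(Σx)²)(nΣy²−(Σy)²)]
  nΣx²−(Σx)² = 11·1822 − 16384 = 3658;  nΣy²−(Σy)² = 11·7227 − 74529 = 4968
  √(3658·4968) = √18172944 = 4262.9736
r = 2236 / 4262.9736 = 0.5245
t = r·√(n−2)/√(1−r²) = 0.5245·√9 / √(1−0.275100) = 1.573500 / 0.851411 = 1.848

1.848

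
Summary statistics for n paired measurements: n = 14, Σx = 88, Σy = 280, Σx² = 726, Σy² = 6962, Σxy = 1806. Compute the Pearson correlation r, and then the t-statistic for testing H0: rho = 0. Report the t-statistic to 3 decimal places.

0.330

Numerator: nΣxy − (Σx)(Σy) = 14·1806 − (88)(280) = 644
Denominator: √[(nΣx²−(Σx)²)(nΣy²−(Σy)²)]
  nΣx²−(Σx)² = 14·726 − 7744 = 2420;  nΣy²−(Σy)² = 14·6962 − 78400 = 19068
  √(2420·19068) = √46144560 = 6792.9787
r = 644 / 6792.9787 = 0.0948
t = r·√(n−2)/√(1−r²) = 0.0948·√12 / √(1−0.008987) = 0.328397 / 0.995496 = 0.330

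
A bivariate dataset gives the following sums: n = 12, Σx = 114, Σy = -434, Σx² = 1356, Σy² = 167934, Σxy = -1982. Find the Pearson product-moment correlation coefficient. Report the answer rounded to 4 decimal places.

0.3321

S_xy = nΣxy − ΣxΣy = 12·(-1982) − 114·(-434) = -23784 − (-49476) = 25692
S_xx = nΣx² − (Σx)² = 12·1356 − 114² = 16272 − 12996 = 3276
S_yy = nΣy² − (Σy)² = 12·167934 − (-434)² = 2015208 − 188356 = 1826852
r = S_xy / √(S_xx·S_yy) = 25692 / √(3276·1826852) = 25692 / √5984767152 = 25692 / 77361.2768 = 0.3321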